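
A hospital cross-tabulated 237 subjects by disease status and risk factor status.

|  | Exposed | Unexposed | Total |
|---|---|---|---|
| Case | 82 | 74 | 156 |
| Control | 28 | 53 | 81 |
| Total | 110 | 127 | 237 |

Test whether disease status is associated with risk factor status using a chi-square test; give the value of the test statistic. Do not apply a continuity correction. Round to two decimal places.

Grand total N = 237.
Expected counts (row total × column total / N):
  Case, Exposed: 156×110/237 = 72.405
  Case, Unexposed: 156×127/237 = 83.595
  Control, Exposed: 81×110/237 = 37.595
  Control, Unexposed: 81×127/237 = 43.405
Contributions (O − E)²/E:
  (82 − 72.405)²/72.405 = 1.2715
  (74 − 83.595)²/83.595 = 1.1013
  (28 − 37.595)²/37.595 = 2.4488
  (53 − 43.405)²/43.405 = 2.1210
χ² = 1.2715 + 1.1013 + 2.4488 + 2.1210 = 6.94

6.94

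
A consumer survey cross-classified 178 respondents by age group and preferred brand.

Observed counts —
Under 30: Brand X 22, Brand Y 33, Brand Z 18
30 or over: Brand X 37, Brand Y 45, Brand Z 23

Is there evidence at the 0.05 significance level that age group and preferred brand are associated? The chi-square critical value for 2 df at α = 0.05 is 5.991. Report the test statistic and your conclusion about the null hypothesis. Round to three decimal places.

0.534; fail to reject H₀

Row totals: 73, 105. Column totals: 59, 78, 41. Grand total N = 178.
Expected counts (row total × column total / N):
  Under 30, Brand X: 73×59/178 = 24.1966
  Under 30, Brand Y: 73×78/178 = 31.9888
  Under 30, Brand Z: 73×41/178 = 16.8146
  30 or over, Brand X: 105×59/178 = 34.8034
  30 or over, Brand Y: 105×78/178 = 46.0112
  30 or over, Brand Z: 105×41/178 = 24.1854
Contributions (O − E)²/E:
  (22 − 24.1966)²/24.1966 = 0.1994
  (33 − 31.9888)²/31.9888 = 0.0320
  (18 − 16.8146)²/16.8146 = 0.0836
  (37 − 34.8034)²/34.8034 = 0.1386
  (45 − 46.0112)²/46.0112 = 0.0222
  (23 − 24.1854)²/24.1854 = 0.0581
χ² = 0.1994 + 0.0320 + 0.0836 + 0.1386 + 0.0222 + 0.0581 = 0.534
df = (2−1)(3−1) = 2. Since 0.534 < 5.991, fail to reject the null hypothesis of independence at α = 0.05.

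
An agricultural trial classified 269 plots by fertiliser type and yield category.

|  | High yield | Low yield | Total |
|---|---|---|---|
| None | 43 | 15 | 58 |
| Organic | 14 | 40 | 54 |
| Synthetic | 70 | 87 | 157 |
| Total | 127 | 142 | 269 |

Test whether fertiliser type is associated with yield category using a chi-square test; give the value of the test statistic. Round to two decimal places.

27.12

Grand total N = 269.
Expected counts (row total × column total / N):
  None, High yield: 58×127/269 = 27.383
  None, Low yield: 58×142/269 = 30.617
  Organic, High yield: 54×127/269 = 25.494
  Organic, Low yield: 54×142/269 = 28.506
  Synthetic, High yield: 157×127/269 = 74.123
  Synthetic, Low yield: 157×142/269 = 82.877
Contributions (O − E)²/E:
  (43 − 27.383)²/27.383 = 8.9066
  (15 − 30.617)²/30.617 = 7.9659
  (14 − 25.494)²/25.494 = 5.1821
  (40 − 28.506)²/28.506 = 4.6345
  (70 − 74.123)²/74.123 = 0.2293
  (87 − 82.877)²/82.877 = 0.2051
χ² = 8.9066 + 7.9659 + 5.1821 + 4.6345 + 0.2293 + 0.2051 = 27.12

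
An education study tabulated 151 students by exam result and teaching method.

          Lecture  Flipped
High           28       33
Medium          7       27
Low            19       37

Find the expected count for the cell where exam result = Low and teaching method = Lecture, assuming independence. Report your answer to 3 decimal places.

20.026

Row total (Low) = 56; column total (Lecture) = 54; grand total N = 151.
Expected count = (row total × column total) / N = 56 × 54 / 151 = 20.026.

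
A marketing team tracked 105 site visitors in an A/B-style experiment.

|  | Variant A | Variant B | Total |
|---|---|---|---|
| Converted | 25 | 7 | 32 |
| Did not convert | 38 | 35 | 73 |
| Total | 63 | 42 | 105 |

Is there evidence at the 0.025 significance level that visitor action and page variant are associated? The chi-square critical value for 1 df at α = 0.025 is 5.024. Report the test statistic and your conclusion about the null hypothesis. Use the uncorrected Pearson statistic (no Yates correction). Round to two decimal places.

6.30; reject H₀

Grand total N = 105.
Expected counts (row total × column total / N):
  Converted, Variant A: 32×63/105 = 19.200
  Converted, Variant B: 32×42/105 = 12.800
  Did not convert, Variant A: 73×63/105 = 43.800
  Did not convert, Variant B: 73×42/105 = 29.200
Contributions (O − E)²/E:
  (25 − 19.200)²/19.200 = 1.7521
  (7 − 12.800)²/12.800 = 2.6281
  (38 − 43.800)²/43.800 = 0.7680
  (35 − 29.200)²/29.200 = 1.1521
χ² = 1.7521 + 2.6281 + 0.7680 + 1.1521 = 6.30
df = (2−1)(2−1) = 1. Since 6.30 > 5.024, reject the null hypothesis of independence at α = 0.025.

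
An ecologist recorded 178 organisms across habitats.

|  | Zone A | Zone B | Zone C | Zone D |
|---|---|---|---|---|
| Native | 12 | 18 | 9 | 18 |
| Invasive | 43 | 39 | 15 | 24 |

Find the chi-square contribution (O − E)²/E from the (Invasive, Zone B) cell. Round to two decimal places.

0.00

Row total (Invasive) = 121; column total (Zone B) = 57; N = 178.
Expected count E = 121 × 57 / 178 = 38.7472.
Contribution = (O − E)²/E = (39 − 38.7472)² / 38.7472 = 0.00.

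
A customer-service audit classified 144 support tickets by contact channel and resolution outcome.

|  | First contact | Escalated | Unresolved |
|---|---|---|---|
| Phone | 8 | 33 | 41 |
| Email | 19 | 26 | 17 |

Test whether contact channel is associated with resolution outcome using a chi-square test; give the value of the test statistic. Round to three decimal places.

Row totals: 82, 62. Column totals: 27, 59, 58. Grand total N = 144.
Expected counts (row total × column total / N):
  Phone, First contact: 82×27/144 = 15.3750
  Phone, Escalated: 82×59/144 = 33.5972
  Phone, Unresolved: 82×58/144 = 33.0278
  Email, First contact: 62×27/144 = 11.6250
  Email, Escalated: 62×59/144 = 25.4028
  Email, Unresolved: 62×58/144 = 24.9722
Contributions (O − E)²/E:
  (8 − 15.3750)²/15.3750 = 3.5376
  (33 − 33.5972)²/33.5972 = 0.0106
  (41 − 33.0278)²/33.0278 = 1.9243
  (19 − 11.6250)²/11.6250 = 4.6788
  (26 − 25.4028)²/25.4028 = 0.0140
  (17 − 24.9722)²/24.9722 = 2.5451
χ² = 3.5376 + 0.0106 + 1.9243 + 4.6788 + 0.0140 + 2.5451 = 12.710

12.710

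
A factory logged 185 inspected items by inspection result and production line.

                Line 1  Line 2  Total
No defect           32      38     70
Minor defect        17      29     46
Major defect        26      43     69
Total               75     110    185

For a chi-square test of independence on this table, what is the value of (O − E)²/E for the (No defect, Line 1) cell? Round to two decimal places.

0.46

Row total (No defect) = 70; column total (Line 1) = 75; N = 185.
Expected count E = 70 × 75 / 185 = 28.378.
Contribution = (O − E)²/E = (32 − 28.378)² / 28.378 = 0.46.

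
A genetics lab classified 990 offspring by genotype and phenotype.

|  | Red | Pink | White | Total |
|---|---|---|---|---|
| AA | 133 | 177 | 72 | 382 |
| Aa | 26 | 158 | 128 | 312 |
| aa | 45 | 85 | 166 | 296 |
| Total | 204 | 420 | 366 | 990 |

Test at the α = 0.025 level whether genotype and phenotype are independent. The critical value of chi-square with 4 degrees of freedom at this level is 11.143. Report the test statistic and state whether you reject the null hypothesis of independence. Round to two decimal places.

Grand total N = 990.
Expected counts (row total × column total / N):
  AA, Red: 382×204/990 = 78.715
  AA, Pink: 382×420/990 = 162.061
  AA, White: 382×366/990 = 141.224
  Aa, Red: 312×204/990 = 64.291
  Aa, Pink: 312×420/990 = 132.364
  Aa, White: 312×366/990 = 115.345
  aa, Red: 296×204/990 = 60.994
  aa, Pink: 296×420/990 = 125.576
  aa, White: 296×366/990 = 109.430
Contributions (O − E)²/E:
  (133 − 78.715)²/78.715 = 37.4371
  (177 − 162.061)²/162.061 = 1.3771
  (72 − 141.224)²/141.224 = 33.9316
  (26 − 64.291)²/64.291 = 22.8057
  (158 − 132.364)²/132.364 = 4.9651
  (128 − 115.345)²/115.345 = 1.3884
  (45 − 60.994)²/60.994 = 4.1940
  (85 − 125.576)²/125.576 = 13.1109
  (166 − 109.430)²/109.430 = 29.2439
χ² = 37.4371 + 1.3771 + 33.9316 + 22.8057 + 4.9651 + 1.3884 + 4.1940 + 13.1109 + 29.2439 = 148.45
df = (3−1)(3−1) = 4. Since 148.45 > 11.143, reject the null hypothesis of independence at α = 0.025.

148.45; reject H₀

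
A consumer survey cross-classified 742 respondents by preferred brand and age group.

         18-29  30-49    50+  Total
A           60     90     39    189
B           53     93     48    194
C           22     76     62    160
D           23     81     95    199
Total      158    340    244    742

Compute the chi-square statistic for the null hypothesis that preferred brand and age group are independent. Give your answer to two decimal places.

55.26

Grand total N = 742.
Expected counts (row total × column total / N):
  A, 18-29: 189×158/742 = 40.245
  A, 30-49: 189×340/742 = 86.604
  A, 50+: 189×244/742 = 62.151
  B, 18-29: 194×158/742 = 41.310
  B, 30-49: 194×340/742 = 88.895
  B, 50+: 194×244/742 = 63.795
  C, 18-29: 160×158/742 = 34.070
  C, 30-49: 160×340/742 = 73.315
  C, 50+: 160×244/742 = 52.615
  D, 18-29: 199×158/742 = 42.375
  D, 30-49: 199×340/742 = 91.186
  D, 50+: 199×244/742 = 65.439
Contributions (O − E)²/E:
  (60 − 40.245)²/40.245 = 9.6971
  (90 − 86.604)²/86.604 = 0.1332
  (39 − 62.151)²/62.151 = 8.6237
  (53 − 41.310)²/41.310 = 3.3081
  (93 − 88.895)²/88.895 = 0.1896
  (48 − 63.795)²/63.795 = 3.9107
  (22 − 34.070)²/34.070 = 4.2760
  (76 − 73.315)²/73.315 = 0.0983
  (62 − 52.615)²/52.615 = 1.6740
  (23 − 42.375)²/42.375 = 8.8588
  (81 − 91.186)²/91.186 = 1.1378
  (95 − 65.439)²/65.439 = 13.3537
χ² = 9.6971 + 0.1332 + 8.6237 + 3.3081 + 0.1896 + 3.9107 + 4.2760 + 0.0983 + 1.6740 + 8.8588 + 1.1378 + 13.3537 = 55.26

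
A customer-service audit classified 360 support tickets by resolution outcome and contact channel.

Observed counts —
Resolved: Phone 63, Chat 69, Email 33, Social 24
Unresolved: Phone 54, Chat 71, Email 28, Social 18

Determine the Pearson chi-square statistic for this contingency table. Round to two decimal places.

1.09

Row totals: 189, 171. Column totals: 117, 140, 61, 42. Grand total N = 360.
Expected counts (row total × column total / N):
  Resolved, Phone: 189×117/360 = 61.425
  Resolved, Chat: 189×140/360 = 73.500
  Resolved, Email: 189×61/360 = 32.025
  Resolved, Social: 189×42/360 = 22.050
  Unresolved, Phone: 171×117/360 = 55.575
  Unresolved, Chat: 171×140/360 = 66.500
  Unresolved, Email: 171×61/360 = 28.975
  Unresolved, Social: 171×42/360 = 19.950
Contributions (O − E)²/E:
  (63 − 61.425)²/61.425 = 0.0404
  (69 − 73.500)²/73.500 = 0.2755
  (33 − 32.025)²/32.025 = 0.0297
  (24 − 22.050)²/22.050 = 0.1724
  (54 − 55.575)²/55.575 = 0.0446
  (71 − 66.500)²/66.500 = 0.3045
  (28 − 28.975)²/28.975 = 0.0328
  (18 − 19.950)²/19.950 = 0.1906
χ² = 0.0404 + 0.2755 + 0.0297 + 0.1724 + 0.0446 + 0.3045 + 0.0328 + 0.1906 = 1.09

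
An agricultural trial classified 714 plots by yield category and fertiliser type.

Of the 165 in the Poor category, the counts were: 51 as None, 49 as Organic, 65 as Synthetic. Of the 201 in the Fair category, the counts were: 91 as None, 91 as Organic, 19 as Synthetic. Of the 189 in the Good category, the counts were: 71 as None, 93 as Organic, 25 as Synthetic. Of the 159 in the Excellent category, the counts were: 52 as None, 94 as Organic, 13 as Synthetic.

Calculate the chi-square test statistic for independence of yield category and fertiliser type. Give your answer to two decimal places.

86.10

Row totals: 165, 201, 189, 159. Column totals: 265, 327, 122. Grand total N = 714.
Expected counts (row total × column total / N):
  Poor, None: 165×265/714 = 61.239
  Poor, Organic: 165×327/714 = 75.567
  Poor, Synthetic: 165×122/714 = 28.193
  Fair, None: 201×265/714 = 74.601
  Fair, Organic: 201×327/714 = 92.055
  Fair, Synthetic: 201×122/714 = 34.345
  Good, None: 189×265/714 = 70.147
  Good, Organic: 189×327/714 = 86.559
  Good, Synthetic: 189×122/714 = 32.294
  Excellent, None: 159×265/714 = 59.013
  Excellent, Organic: 159×327/714 = 72.819
  Excellent, Synthetic: 159×122/714 = 27.168
Contributions (O − E)²/E:
  (51 − 61.239)²/61.239 = 1.7119
  (49 − 75.567)²/75.567 = 9.3401
  (65 − 28.193)²/28.193 = 48.0529
  (91 − 74.601)²/74.601 = 3.6049
  (91 − 92.055)²/92.055 = 0.0121
  (19 − 34.345)²/34.345 = 6.8560
  (71 − 70.147)²/70.147 = 0.0104
  (93 − 86.559)²/86.559 = 0.4793
  (25 − 32.294)²/32.294 = 1.6474
  (52 − 59.013)²/59.013 = 0.8334
  (94 − 72.819)²/72.819 = 6.1610
  (13 − 27.168)²/27.168 = 7.3886
χ² = 1.7119 + 9.3401 + 48.0529 + 3.6049 + 0.0121 + 6.8560 + 0.0104 + 0.4793 + 1.6474 + 0.8334 + 6.1610 + 7.3886 = 86.10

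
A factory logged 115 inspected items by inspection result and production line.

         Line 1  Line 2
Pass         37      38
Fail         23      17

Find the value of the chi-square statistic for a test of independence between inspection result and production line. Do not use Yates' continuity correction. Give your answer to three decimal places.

0.697

Row totals: 75, 40. Column totals: 60, 55. Grand total N = 115.
Expected counts (row total × column total / N):
  Pass, Line 1: 75×60/115 = 39.1304
  Pass, Line 2: 75×55/115 = 35.8696
  Fail, Line 1: 40×60/115 = 20.8696
  Fail, Line 2: 40×55/115 = 19.1304
Contributions (O − E)²/E:
  (37 − 39.1304)²/39.1304 = 0.1160
  (38 − 35.8696)²/35.8696 = 0.1265
  (23 − 20.8696)²/20.8696 = 0.2175
  (17 − 19.1304)²/19.1304 = 0.2372
χ² = 0.1160 + 0.1265 + 0.2175 + 0.2372 = 0.697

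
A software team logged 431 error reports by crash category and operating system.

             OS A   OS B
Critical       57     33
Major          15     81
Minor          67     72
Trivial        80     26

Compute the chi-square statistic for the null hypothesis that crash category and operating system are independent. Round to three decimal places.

79.372

Row totals: 90, 96, 139, 106. Column totals: 219, 212. Grand total N = 431.
Expected counts (row total × column total / N):
  Critical, OS A: 90×219/431 = 45.73086
  Critical, OS B: 90×212/431 = 44.26914
  Major, OS A: 96×219/431 = 48.77958
  Major, OS B: 96×212/431 = 47.22042
  Minor, OS A: 139×219/431 = 70.62877
  Minor, OS B: 139×212/431 = 68.37123
  Trivial, OS A: 106×219/431 = 53.86079
  Trivial, OS B: 106×212/431 = 52.13921
Contributions (O − E)²/E:
  (57 − 45.73086)²/45.73086 = 2.7770
  (33 − 44.26914)²/44.26914 = 2.8687
  (15 − 48.77958)²/48.77958 = 23.3922
  (81 − 47.22042)²/47.22042 = 24.1645
  (67 − 70.62877)²/70.62877 = 0.1864
  (72 − 68.37123)²/68.37123 = 0.1926
  (80 − 53.86079)²/53.86079 = 12.6856
  (26 − 52.13921)²/52.13921 = 13.1045
χ² = 2.7770 + 2.8687 + 23.3922 + 24.1645 + 0.1864 + 0.1926 + 12.6856 + 13.1045 = 79.372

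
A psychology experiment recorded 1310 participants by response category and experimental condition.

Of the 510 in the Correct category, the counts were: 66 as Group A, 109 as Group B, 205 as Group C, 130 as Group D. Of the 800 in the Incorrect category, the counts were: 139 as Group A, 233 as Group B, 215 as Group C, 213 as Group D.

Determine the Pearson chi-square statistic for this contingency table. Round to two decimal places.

28.47

Row totals: 510, 800. Column totals: 205, 342, 420, 343. Grand total N = 1310.
Expected counts (row total × column total / N):
  Correct, Group A: 510×205/1310 = 79.809
  Correct, Group B: 510×342/1310 = 133.145
  Correct, Group C: 510×420/1310 = 163.511
  Correct, Group D: 510×343/1310 = 133.534
  Incorrect, Group A: 800×205/1310 = 125.191
  Incorrect, Group B: 800×342/1310 = 208.855
  Incorrect, Group C: 800×420/1310 = 256.489
  Incorrect, Group D: 800×343/1310 = 209.466
Contributions (O − E)²/E:
  (66 − 79.809)²/79.809 = 2.3893
  (109 − 133.145)²/133.145 = 4.3785
  (205 − 163.511)²/163.511 = 10.5273
  (130 − 133.534)²/133.534 = 0.0935
  (139 − 125.191)²/125.191 = 1.5232
  (233 − 208.855)²/208.855 = 2.7913
  (215 − 256.489)²/256.489 = 6.7112
  (213 − 209.466)²/209.466 = 0.0596
χ² = 2.3893 + 4.3785 + 10.5273 + 0.0935 + 1.5232 + 2.7913 + 6.7112 + 0.0596 = 28.47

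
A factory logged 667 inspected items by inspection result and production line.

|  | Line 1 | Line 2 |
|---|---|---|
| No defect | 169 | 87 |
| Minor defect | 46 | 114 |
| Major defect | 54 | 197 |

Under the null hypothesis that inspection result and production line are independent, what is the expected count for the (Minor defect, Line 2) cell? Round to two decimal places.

Row total (Minor defect) = 160; column total (Line 2) = 398; grand total N = 667.
Expected count = (row total × column total) / N = 160 × 398 / 667 = 95.47.

95.47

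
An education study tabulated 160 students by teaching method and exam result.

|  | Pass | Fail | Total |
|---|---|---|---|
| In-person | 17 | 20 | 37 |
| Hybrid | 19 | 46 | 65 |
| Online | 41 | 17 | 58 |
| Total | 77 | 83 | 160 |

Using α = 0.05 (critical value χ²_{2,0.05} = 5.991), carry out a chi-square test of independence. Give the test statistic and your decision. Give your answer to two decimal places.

21.19; reject H₀

Grand total N = 160.
Expected counts (row total × column total / N):
  In-person, Pass: 37×77/160 = 17.806
  In-person, Fail: 37×83/160 = 19.194
  Hybrid, Pass: 65×77/160 = 31.281
  Hybrid, Fail: 65×83/160 = 33.719
  Online, Pass: 58×77/160 = 27.913
  Online, Fail: 58×83/160 = 30.087
Contributions (O − E)²/E:
  (17 − 17.806)²/17.806 = 0.0365
  (20 − 19.194)²/19.194 = 0.0338
  (19 − 31.281)²/31.281 = 4.8216
  (46 − 33.719)²/33.719 = 4.4729
  (41 − 27.913)²/27.913 = 6.1358
  (17 − 30.087)²/30.087 = 5.6925
χ² = 0.0365 + 0.0338 + 4.8216 + 4.4729 + 6.1358 + 5.6925 = 21.19
df = (3−1)(2−1) = 2. Since 21.19 > 5.991, reject the null hypothesis of independence at α = 0.05.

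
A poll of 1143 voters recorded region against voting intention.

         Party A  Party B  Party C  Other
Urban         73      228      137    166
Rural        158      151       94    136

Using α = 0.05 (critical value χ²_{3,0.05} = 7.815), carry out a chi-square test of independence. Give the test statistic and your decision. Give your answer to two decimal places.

Row totals: 604, 539. Column totals: 231, 379, 231, 302. Grand total N = 1143.
Expected counts (row total × column total / N):
  Urban, Party A: 604×231/1143 = 122.068
  Urban, Party B: 604×379/1143 = 200.276
  Urban, Party C: 604×231/1143 = 122.068
  Urban, Other: 604×302/1143 = 159.587
  Rural, Party A: 539×231/1143 = 108.932
  Rural, Party B: 539×379/1143 = 178.724
  Rural, Party C: 539×231/1143 = 108.932
  Rural, Other: 539×302/1143 = 142.413
Contributions (O − E)²/E:
  (73 − 122.068)²/122.068 = 19.7240
  (228 − 200.276)²/200.276 = 3.8378
  (137 − 122.068)²/122.068 = 1.8266
  (166 − 159.587)²/159.587 = 0.2577
  (158 − 108.932)²/108.932 = 22.1025
  (151 − 178.724)²/178.724 = 4.3006
  (94 − 108.932)²/108.932 = 2.0468
  (136 − 142.413)²/142.413 = 0.2888
χ² = 19.7240 + 3.8378 + 1.8266 + 0.2577 + 22.1025 + 4.3006 + 2.0468 + 0.2888 = 54.38
df = (2−1)(4−1) = 3. Since 54.38 > 7.815, reject the null hypothesis of independence at α = 0.05.

54.38; reject H₀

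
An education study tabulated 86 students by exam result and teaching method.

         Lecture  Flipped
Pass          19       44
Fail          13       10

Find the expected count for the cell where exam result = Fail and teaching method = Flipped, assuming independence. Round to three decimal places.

14.442

Row total (Fail) = 23; column total (Flipped) = 54; grand total N = 86.
Expected count = (row total × column total) / N = 23 × 54 / 86 = 14.442.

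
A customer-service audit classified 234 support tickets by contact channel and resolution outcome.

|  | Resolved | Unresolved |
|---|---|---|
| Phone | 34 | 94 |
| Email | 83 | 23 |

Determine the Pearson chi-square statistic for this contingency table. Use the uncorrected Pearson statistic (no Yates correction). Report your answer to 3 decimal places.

62.087

Row totals: 128, 106. Column totals: 117, 117. Grand total N = 234.
Expected counts (row total × column total / N):
  Phone, Resolved: 128×117/234 = 64.0000
  Phone, Unresolved: 128×117/234 = 64.0000
  Email, Resolved: 106×117/234 = 53.0000
  Email, Unresolved: 106×117/234 = 53.0000
Contributions (O − E)²/E:
  (34 − 64.0000)²/64.0000 = 14.0625
  (94 − 64.0000)²/64.0000 = 14.0625
  (83 − 53.0000)²/53.0000 = 16.9811
  (23 − 53.0000)²/53.0000 = 16.9811
χ² = 14.0625 + 14.0625 + 16.9811 + 16.9811 = 62.087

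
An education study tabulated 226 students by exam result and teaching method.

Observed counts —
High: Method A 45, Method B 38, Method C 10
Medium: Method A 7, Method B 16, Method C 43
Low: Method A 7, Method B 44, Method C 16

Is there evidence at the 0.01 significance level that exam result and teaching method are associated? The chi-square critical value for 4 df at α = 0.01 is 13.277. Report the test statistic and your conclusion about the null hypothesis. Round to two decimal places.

Row totals: 93, 66, 67. Column totals: 59, 98, 69. Grand total N = 226.
Expected counts (row total × column total / N):
  High, Method A: 93×59/226 = 24.279
  High, Method B: 93×98/226 = 40.327
  High, Method C: 93×69/226 = 28.394
  Medium, Method A: 66×59/226 = 17.230
  Medium, Method B: 66×98/226 = 28.619
  Medium, Method C: 66×69/226 = 20.150
  Low, Method A: 67×59/226 = 17.491
  Low, Method B: 67×98/226 = 29.053
  Low, Method C: 67×69/226 = 20.456
Contributions (O − E)²/E:
  (45 − 24.279)²/24.279 = 17.6844
  (38 − 40.327)²/40.327 = 0.1343
  (10 − 28.394)²/28.394 = 11.9159
  (7 − 17.230)²/17.230 = 6.0739
  (16 − 28.619)²/28.619 = 5.5641
  (43 − 20.150)²/20.150 = 25.9118
  (7 − 17.491)²/17.491 = 6.2924
  (44 − 29.053)²/29.053 = 7.6898
  (16 − 20.456)²/20.456 = 0.9707
χ² = 17.6844 + 0.1343 + 11.9159 + 6.0739 + 5.5641 + 25.9118 + 6.2924 + 7.6898 + 0.9707 = 82.24
df = (3−1)(3−1) = 4. Since 82.24 > 13.277, reject the null hypothesis of independence at α = 0.01.

82.24; reject H₀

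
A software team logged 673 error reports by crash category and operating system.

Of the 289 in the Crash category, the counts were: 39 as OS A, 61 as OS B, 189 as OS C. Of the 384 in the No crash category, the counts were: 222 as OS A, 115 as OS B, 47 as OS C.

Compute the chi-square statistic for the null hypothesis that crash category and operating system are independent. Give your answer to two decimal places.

Row totals: 289, 384. Column totals: 261, 176, 236. Grand total N = 673.
Expected counts (row total × column total / N):
  Crash, OS A: 289×261/673 = 112.079
  Crash, OS B: 289×176/673 = 75.578
  Crash, OS C: 289×236/673 = 101.343
  No crash, OS A: 384×261/673 = 148.921
  No crash, OS B: 384×176/673 = 100.422
  No crash, OS C: 384×236/673 = 134.657
Contributions (O − E)²/E:
  (39 − 112.079)²/112.079 = 47.6498
  (61 − 75.578)²/75.578 = 2.8119
  (189 − 101.343)²/101.343 = 75.8192
  (222 − 148.921)²/148.921 = 35.8616
  (115 − 100.422)²/100.422 = 2.1163
  (47 − 134.657)²/134.657 = 57.0616
χ² = 47.6498 + 2.8119 + 75.8192 + 35.8616 + 2.1163 + 57.0616 = 221.32

221.32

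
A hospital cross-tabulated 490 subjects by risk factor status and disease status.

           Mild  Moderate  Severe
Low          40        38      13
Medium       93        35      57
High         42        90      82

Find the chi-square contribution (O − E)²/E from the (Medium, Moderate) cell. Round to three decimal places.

Row total (Medium) = 185; column total (Moderate) = 163; N = 490.
Expected count E = 185 × 163 / 490 = 61.5408.
Contribution = (O − E)²/E = (35 − 61.5408)² / 61.5408 = 11.446.

11.446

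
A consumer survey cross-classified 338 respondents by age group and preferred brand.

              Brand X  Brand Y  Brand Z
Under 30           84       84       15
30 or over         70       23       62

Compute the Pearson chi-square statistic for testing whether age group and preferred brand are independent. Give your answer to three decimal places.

62.849

Row totals: 183, 155. Column totals: 154, 107, 77. Grand total N = 338.
Expected counts (row total × column total / N):
  Under 30, Brand X: 183×154/338 = 83.37870
  Under 30, Brand Y: 183×107/338 = 57.93195
  Under 30, Brand Z: 183×77/338 = 41.68935
  30 or over, Brand X: 155×154/338 = 70.62130
  30 or over, Brand Y: 155×107/338 = 49.06805
  30 or over, Brand Z: 155×77/338 = 35.31065
Contributions (O − E)²/E:
  (84 − 83.37870)²/83.37870 = 0.0046
  (84 − 57.93195)²/57.93195 = 11.7300
  (15 − 41.68935)²/41.68935 = 17.0864
  (70 − 70.62130)²/70.62130 = 0.0055
  (23 − 49.06805)²/49.06805 = 13.8490
  (62 − 35.31065)²/35.31065 = 20.1730
χ² = 0.0046 + 11.7300 + 17.0864 + 0.0055 + 13.8490 + 20.1730 = 62.849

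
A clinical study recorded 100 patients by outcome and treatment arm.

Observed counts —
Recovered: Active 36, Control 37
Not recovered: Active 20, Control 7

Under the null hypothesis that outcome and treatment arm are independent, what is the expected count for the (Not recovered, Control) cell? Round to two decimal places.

11.88

Row total (Not recovered) = 27; column total (Control) = 44; grand total N = 100.
Expected count = (row total × column total) / N = 27 × 44 / 100 = 11.88.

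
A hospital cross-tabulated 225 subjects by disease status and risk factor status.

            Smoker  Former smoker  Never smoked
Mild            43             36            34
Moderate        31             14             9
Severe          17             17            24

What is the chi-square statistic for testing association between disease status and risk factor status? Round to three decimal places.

Row totals: 113, 54, 58. Column totals: 91, 67, 67. Grand total N = 225.
Expected counts (row total × column total / N):
  Mild, Smoker: 113×91/225 = 45.7022
  Mild, Former smoker: 113×67/225 = 33.6489
  Mild, Never smoked: 113×67/225 = 33.6489
  Moderate, Smoker: 54×91/225 = 21.8400
  Moderate, Former smoker: 54×67/225 = 16.0800
  Moderate, Never smoked: 54×67/225 = 16.0800
  Severe, Smoker: 58×91/225 = 23.4578
  Severe, Former smoker: 58×67/225 = 17.2711
  Severe, Never smoked: 58×67/225 = 17.2711
Contributions (O − E)²/E:
  (43 − 45.7022)²/45.7022 = 0.1598
  (36 − 33.6489)²/33.6489 = 0.1643
  (34 − 33.6489)²/33.6489 = 0.0037
  (31 − 21.8400)²/21.8400 = 3.8418
  (14 − 16.0800)²/16.0800 = 0.2691
  (9 − 16.0800)²/16.0800 = 3.1173
  (17 − 23.4578)²/23.4578 = 1.7778
  (17 − 17.2711)²/17.2711 = 0.0043
  (24 − 17.2711)²/17.2711 = 2.6216
χ² = 0.1598 + 0.1643 + 0.0037 + 3.8418 + 0.2691 + 3.1173 + 1.7778 + 0.0043 + 2.6216 = 11.960

11.960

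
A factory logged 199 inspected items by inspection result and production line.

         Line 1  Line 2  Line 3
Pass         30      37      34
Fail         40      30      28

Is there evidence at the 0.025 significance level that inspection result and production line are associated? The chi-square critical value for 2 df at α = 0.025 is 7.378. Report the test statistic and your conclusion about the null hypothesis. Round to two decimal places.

2.70; fail to reject H₀

Row totals: 101, 98. Column totals: 70, 67, 62. Grand total N = 199.
Expected counts (row total × column total / N):
  Pass, Line 1: 101×70/199 = 35.528
  Pass, Line 2: 101×67/199 = 34.005
  Pass, Line 3: 101×62/199 = 31.467
  Fail, Line 1: 98×70/199 = 34.472
  Fail, Line 2: 98×67/199 = 32.995
  Fail, Line 3: 98×62/199 = 30.533
Contributions (O − E)²/E:
  (30 − 35.528)²/35.528 = 0.8601
  (37 − 34.005)²/34.005 = 0.2638
  (34 − 31.467)²/31.467 = 0.2039
  (40 − 34.472)²/34.472 = 0.8865
  (30 − 32.995)²/32.995 = 0.2719
  (28 − 30.533)²/30.533 = 0.2101
χ² = 0.8601 + 0.2638 + 0.2039 + 0.8865 + 0.2719 + 0.2101 = 2.70
df = (2−1)(3−1) = 2. Since 2.70 < 7.378, fail to reject the null hypothesis of independence at α = 0.025.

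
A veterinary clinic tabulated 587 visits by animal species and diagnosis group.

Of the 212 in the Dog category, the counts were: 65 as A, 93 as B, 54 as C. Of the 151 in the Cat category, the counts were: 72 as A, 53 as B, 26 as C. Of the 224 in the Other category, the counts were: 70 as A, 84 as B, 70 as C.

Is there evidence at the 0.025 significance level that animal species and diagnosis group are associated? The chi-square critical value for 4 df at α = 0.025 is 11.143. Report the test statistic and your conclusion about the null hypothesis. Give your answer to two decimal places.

Row totals: 212, 151, 224. Column totals: 207, 230, 150. Grand total N = 587.
Expected counts (row total × column total / N):
  Dog, A: 212×207/587 = 74.760
  Dog, B: 212×230/587 = 83.066
  Dog, C: 212×150/587 = 54.174
  Cat, A: 151×207/587 = 53.249
  Cat, B: 151×230/587 = 59.165
  Cat, C: 151×150/587 = 38.586
  Other, A: 224×207/587 = 78.991
  Other, B: 224×230/587 = 87.768
  Other, C: 224×150/587 = 57.240
Contributions (O − E)²/E:
  (65 − 74.760)²/74.760 = 1.2742
  (93 − 83.066)²/83.066 = 1.1880
  (54 − 54.174)²/54.174 = 0.0006
  (72 − 53.249)²/53.249 = 6.6029
  (53 − 59.165)²/59.165 = 0.6424
  (26 − 38.586)²/38.586 = 4.1053
  (70 − 78.991)²/78.991 = 1.0234
  (84 − 87.768)²/87.768 = 0.1618
  (70 − 57.240)²/57.240 = 2.8445
χ² = 1.2742 + 1.1880 + 0.0006 + 6.6029 + 0.6424 + 4.1053 + 1.0234 + 0.1618 + 2.8445 = 17.84
df = (3−1)(3−1) = 4. Since 17.84 > 11.143, reject the null hypothesis of independence at α = 0.025.

17.84; reject H₀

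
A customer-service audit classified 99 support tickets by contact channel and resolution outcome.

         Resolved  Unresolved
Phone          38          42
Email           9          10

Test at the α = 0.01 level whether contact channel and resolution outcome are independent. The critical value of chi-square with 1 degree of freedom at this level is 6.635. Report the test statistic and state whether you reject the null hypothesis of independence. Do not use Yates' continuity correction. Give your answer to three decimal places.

0.000; fail to reject H₀

Row totals: 80, 19. Column totals: 47, 52. Grand total N = 99.
Expected counts (row total × column total / N):
  Phone, Resolved: 80×47/99 = 37.9798
  Phone, Unresolved: 80×52/99 = 42.0202
  Email, Resolved: 19×47/99 = 9.0202
  Email, Unresolved: 19×52/99 = 9.9798
Contributions (O − E)²/E:
  (38 − 37.9798)²/37.9798 = 0.0000
  (42 − 42.0202)²/42.0202 = 0.0000
  (9 − 9.0202)²/9.0202 = 0.0000
  (10 − 9.9798)²/9.9798 = 0.0000
χ² = 0.0000 + 0.0000 + 0.0000 + 0.0000 = 0.000
df = (2−1)(2−1) = 1. Since 0.000 < 6.635, fail to reject the null hypothesis of independence at α = 0.01.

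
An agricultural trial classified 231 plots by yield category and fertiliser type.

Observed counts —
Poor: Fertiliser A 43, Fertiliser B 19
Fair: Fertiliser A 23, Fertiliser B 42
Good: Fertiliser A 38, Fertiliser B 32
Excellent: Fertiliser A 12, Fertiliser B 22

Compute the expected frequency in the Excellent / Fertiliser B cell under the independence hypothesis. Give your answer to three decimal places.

16.926

Row total (Excellent) = 34; column total (Fertiliser B) = 115; grand total N = 231.
Expected count = (row total × column total) / N = 34 × 115 / 231 = 16.926.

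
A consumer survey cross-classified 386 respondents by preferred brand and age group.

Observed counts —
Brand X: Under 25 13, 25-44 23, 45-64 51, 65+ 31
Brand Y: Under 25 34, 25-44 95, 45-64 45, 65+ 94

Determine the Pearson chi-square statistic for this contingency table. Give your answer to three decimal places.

31.982

Row totals: 118, 268. Column totals: 47, 118, 96, 125. Grand total N = 386.
Expected counts (row total × column total / N):
  Brand X, Under 25: 118×47/386 = 14.36788
  Brand X, 25-44: 118×118/386 = 36.07254
  Brand X, 45-64: 118×96/386 = 29.34715
  Brand X, 65+: 118×125/386 = 38.21244
  Brand Y, Under 25: 268×47/386 = 32.63212
  Brand Y, 25-44: 268×118/386 = 81.92746
  Brand Y, 45-64: 268×96/386 = 66.65285
  Brand Y, 65+: 268×125/386 = 86.78756
Contributions (O − E)²/E:
  (13 − 14.36788)²/14.36788 = 0.1302
  (23 − 36.07254)²/36.07254 = 4.7374
  (51 − 29.34715)²/29.34715 = 15.9759
  (31 − 38.21244)²/38.21244 = 1.3613
  (34 − 32.63212)²/32.63212 = 0.0573
  (95 − 81.92746)²/81.92746 = 2.0859
  (45 − 66.65285)²/66.65285 = 7.0341
  (94 − 86.78756)²/86.78756 = 0.5994
χ² = 0.1302 + 4.7374 + 15.9759 + 1.3613 + 0.0573 + 2.0859 + 7.0341 + 0.5994 = 31.982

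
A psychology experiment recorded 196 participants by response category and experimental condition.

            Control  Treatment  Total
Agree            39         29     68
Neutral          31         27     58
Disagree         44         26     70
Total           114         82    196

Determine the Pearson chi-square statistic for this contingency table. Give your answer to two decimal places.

1.18

Grand total N = 196.
Expected counts (row total × column total / N):
  Agree, Control: 68×114/196 = 39.551
  Agree, Treatment: 68×82/196 = 28.449
  Neutral, Control: 58×114/196 = 33.735
  Neutral, Treatment: 58×82/196 = 24.265
  Disagree, Control: 70×114/196 = 40.714
  Disagree, Treatment: 70×82/196 = 29.286
Contributions (O − E)²/E:
  (39 − 39.551)²/39.551 = 0.0077
  (29 − 28.449)²/28.449 = 0.0107
  (31 − 33.735)²/33.735 = 0.2217
  (27 − 24.265)²/24.265 = 0.3083
  (44 − 40.714)²/40.714 = 0.2652
  (26 − 29.286)²/29.286 = 0.3687
χ² = 0.0077 + 0.0107 + 0.2217 + 0.3083 + 0.2652 + 0.3687 = 1.18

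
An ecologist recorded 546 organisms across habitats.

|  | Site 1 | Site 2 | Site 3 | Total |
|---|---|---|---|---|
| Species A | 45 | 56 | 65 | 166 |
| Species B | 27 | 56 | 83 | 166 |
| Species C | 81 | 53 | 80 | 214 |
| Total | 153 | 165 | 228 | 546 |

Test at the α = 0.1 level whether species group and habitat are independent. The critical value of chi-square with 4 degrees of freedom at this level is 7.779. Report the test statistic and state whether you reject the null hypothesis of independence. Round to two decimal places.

Grand total N = 546.
Expected counts (row total × column total / N):
  Species A, Site 1: 166×153/546 = 46.516
  Species A, Site 2: 166×165/546 = 50.165
  Species A, Site 3: 166×228/546 = 69.319
  Species B, Site 1: 166×153/546 = 46.516
  Species B, Site 2: 166×165/546 = 50.165
  Species B, Site 3: 166×228/546 = 69.319
  Species C, Site 1: 214×153/546 = 59.967
  Species C, Site 2: 214×165/546 = 64.670
  Species C, Site 3: 214×228/546 = 89.363
Contributions (O − E)²/E:
  (45 − 46.516)²/46.516 = 0.0494
  (56 − 50.165)²/50.165 = 0.6787
  (65 − 69.319)²/69.319 = 0.2691
  (27 − 46.516)²/46.516 = 8.1880
  (56 − 50.165)²/50.165 = 0.6787
  (83 − 69.319)²/69.319 = 2.7001
  (81 − 59.967)²/59.967 = 7.3772
  (53 − 64.670)²/64.670 = 2.1059
  (80 − 89.363)²/89.363 = 0.9810
χ² = 0.0494 + 0.6787 + 0.2691 + 8.1880 + 0.6787 + 2.7001 + 7.3772 + 2.1059 + 0.9810 = 23.03
df = (3−1)(3−1) = 4. Since 23.03 > 7.779, reject the null hypothesis of independence at α = 0.1.

23.03; reject H₀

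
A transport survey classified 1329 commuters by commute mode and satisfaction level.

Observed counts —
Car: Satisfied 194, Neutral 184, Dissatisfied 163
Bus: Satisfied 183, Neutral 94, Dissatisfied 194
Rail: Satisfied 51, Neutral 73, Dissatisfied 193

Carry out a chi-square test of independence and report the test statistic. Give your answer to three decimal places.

Row totals: 541, 471, 317. Column totals: 428, 351, 550. Grand total N = 1329.
Expected counts (row total × column total / N):
  Car, Satisfied: 541×428/1329 = 174.2272
  Car, Neutral: 541×351/1329 = 142.8826
  Car, Dissatisfied: 541×550/1329 = 223.8901
  Bus, Satisfied: 471×428/1329 = 151.6840
  Bus, Neutral: 471×351/1329 = 124.3950
  Bus, Dissatisfied: 471×550/1329 = 194.9210
  Rail, Satisfied: 317×428/1329 = 102.0888
  Rail, Neutral: 317×351/1329 = 83.7223
  Rail, Dissatisfied: 317×550/1329 = 131.1889
Contributions (O − E)²/E:
  (194 − 174.2272)²/174.2272 = 2.2440
  (184 − 142.8826)²/142.8826 = 11.8324
  (163 − 223.8901)²/223.8901 = 16.5599
  (183 − 151.6840)²/151.6840 = 6.4654
  (94 − 124.3950)²/124.3950 = 7.4268
  (194 − 194.9210)²/194.9210 = 0.0044
  (51 − 102.0888)²/102.0888 = 25.5666
  (73 − 83.7223)²/83.7223 = 1.3732
  (193 − 131.1889)²/131.1889 = 29.1230
χ² = 2.2440 + 11.8324 + 16.5599 + 6.4654 + 7.4268 + 0.0044 + 25.5666 + 1.3732 + 29.1230 = 100.596

100.596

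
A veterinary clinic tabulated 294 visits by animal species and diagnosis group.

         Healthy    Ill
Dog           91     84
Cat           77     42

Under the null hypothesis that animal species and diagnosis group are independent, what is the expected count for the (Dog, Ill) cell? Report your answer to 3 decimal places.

Row total (Dog) = 175; column total (Ill) = 126; grand total N = 294.
Expected count = (row total × column total) / N = 175 × 126 / 294 = 75.000.

75.000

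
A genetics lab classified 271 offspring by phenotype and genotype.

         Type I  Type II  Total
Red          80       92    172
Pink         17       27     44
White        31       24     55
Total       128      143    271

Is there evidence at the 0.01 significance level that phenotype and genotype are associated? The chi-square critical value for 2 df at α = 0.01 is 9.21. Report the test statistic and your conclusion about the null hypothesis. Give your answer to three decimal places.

Grand total N = 271.
Expected counts (row total × column total / N):
  Red, Type I: 172×128/271 = 81.2399
  Red, Type II: 172×143/271 = 90.7601
  Pink, Type I: 44×128/271 = 20.7823
  Pink, Type II: 44×143/271 = 23.2177
  White, Type I: 55×128/271 = 25.9779
  White, Type II: 55×143/271 = 29.0221
Contributions (O − E)²/E:
  (80 − 81.2399)²/81.2399 = 0.0189
  (92 − 90.7601)²/90.7601 = 0.0169
  (17 − 20.7823)²/20.7823 = 0.6884
  (27 − 23.2177)²/23.2177 = 0.6162
  (31 − 25.9779)²/25.9779 = 0.9709
  (24 − 29.0221)²/29.0221 = 0.8690
χ² = 0.0189 + 0.0169 + 0.6884 + 0.6162 + 0.9709 + 0.8690 = 3.180
df = (3−1)(2−1) = 2. Since 3.180 < 9.21, fail to reject the null hypothesis of independence at α = 0.01.

3.180; fail to reject H₀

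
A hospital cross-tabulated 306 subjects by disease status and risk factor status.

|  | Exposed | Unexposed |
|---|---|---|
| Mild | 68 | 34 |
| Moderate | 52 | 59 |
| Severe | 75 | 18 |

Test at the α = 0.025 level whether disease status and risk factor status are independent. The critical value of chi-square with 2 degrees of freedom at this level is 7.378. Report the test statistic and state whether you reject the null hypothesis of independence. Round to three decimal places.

Row totals: 102, 111, 93. Column totals: 195, 111. Grand total N = 306.
Expected counts (row total × column total / N):
  Mild, Exposed: 102×195/306 = 65.0000
  Mild, Unexposed: 102×111/306 = 37.0000
  Moderate, Exposed: 111×195/306 = 70.7353
  Moderate, Unexposed: 111×111/306 = 40.2647
  Severe, Exposed: 93×195/306 = 59.2647
  Severe, Unexposed: 93×111/306 = 33.7353
Contributions (O − E)²/E:
  (68 − 65.0000)²/65.0000 = 0.1385
  (34 − 37.0000)²/37.0000 = 0.2432
  (52 − 70.7353)²/70.7353 = 4.9623
  (59 − 40.2647)²/40.2647 = 8.7176
  (75 − 59.2647)²/59.2647 = 4.1779
  (18 − 33.7353)²/33.7353 = 7.3395
χ² = 0.1385 + 0.2432 + 4.9623 + 8.7176 + 4.1779 + 7.3395 = 25.579
df = (3−1)(2−1) = 2. Since 25.579 > 7.378, reject the null hypothesis of independence at α = 0.025.

25.579; reject H₀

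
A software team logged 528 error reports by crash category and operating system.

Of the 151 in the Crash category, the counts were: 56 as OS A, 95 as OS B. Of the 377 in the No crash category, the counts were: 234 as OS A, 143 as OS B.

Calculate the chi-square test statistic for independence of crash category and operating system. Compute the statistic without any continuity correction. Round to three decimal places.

27.181

Row totals: 151, 377. Column totals: 290, 238. Grand total N = 528.
Expected counts (row total × column total / N):
  Crash, OS A: 151×290/528 = 82.9356
  Crash, OS B: 151×238/528 = 68.0644
  No crash, OS A: 377×290/528 = 207.0644
  No crash, OS B: 377×238/528 = 169.9356
Contributions (O − E)²/E:
  (56 − 82.9356)²/82.9356 = 8.7481
  (95 − 68.0644)²/68.0644 = 10.6594
  (234 − 207.0644)²/207.0644 = 3.5039
  (143 − 169.9356)²/169.9356 = 4.2694
χ² = 8.7481 + 10.6594 + 3.5039 + 4.2694 = 27.181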